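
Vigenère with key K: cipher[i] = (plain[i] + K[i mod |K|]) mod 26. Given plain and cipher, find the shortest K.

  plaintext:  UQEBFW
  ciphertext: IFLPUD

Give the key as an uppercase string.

  i= 0: I-U = 14 → O
  i= 1: F-Q = 15 → P
  i= 2: L-E =  7 → H
  i= 3: P-B = 14 → O
  i= 4: U-F = 15 → P
  i= 5: D-W =  7 → H
  shifts repeat with period 3: OPH

OPH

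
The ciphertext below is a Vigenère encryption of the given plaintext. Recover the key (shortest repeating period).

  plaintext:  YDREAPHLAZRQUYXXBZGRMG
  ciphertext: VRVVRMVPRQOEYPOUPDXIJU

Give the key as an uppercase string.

XOERR

  i= 0: V-Y = 23 → X
  i= 1: R-D = 14 → O
  i= 2: V-R =  4 → E
  i= 3: V-E = 17 → R
  i= 4: R-A = 17 → R
  i= 5: M-P = 23 → X
  i= 6: V-H = 14 → O
  i= 7: P-L =  4 → E
  i= 8: R-A = 17 → R
  i= 9: Q-Z = 17 → R
  i=10: O-R = 23 → X
  i=11: E-Q = 14 → O
  i=12: Y-U =  4 → E
  i=13: P-Y = 17 → R
  i=14: O-X = 17 → R
  i=15: U-X = 23 → X
  i=16: P-B = 14 → O
  i=17: D-Z =  4 → E
  i=18: X-G = 17 → R
  i=19: I-R = 17 → R
  i=20: J-M = 23 → X
  i=21: U-G = 14 → O
  shifts repeat with period 5: XOERR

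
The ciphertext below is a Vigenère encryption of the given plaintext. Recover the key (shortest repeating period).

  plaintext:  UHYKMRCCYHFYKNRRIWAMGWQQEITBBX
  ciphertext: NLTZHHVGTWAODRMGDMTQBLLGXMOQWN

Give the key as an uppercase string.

  i= 0: N-U = 19 → T
  i= 1: L-H =  4 → E
  i= 2: T-Y = 21 → V
  i= 3: Z-K = 15 → P
  i= 4: H-M = 21 → V
  i= 5: H-R = 16 → Q
  i= 6: V-C = 19 → T
  i= 7: G-C =  4 → E
  i= 8: T-Y = 21 → V
  i= 9: W-H = 15 → P
  i=10: A-F = 21 → V
  i=11: O-Y = 16 → Q
  i=12: D-K = 19 → T
  i=13: R-N =  4 → E
  i=14: M-R = 21 → V
  i=15: G-R = 15 → P
  i=16: D-I = 21 → V
  i=17: M-W = 16 → Q
  i=18: T-A = 19 → T
  i=19: Q-M =  4 → E
  i=20: B-G = 21 → V
  i=21: L-W = 15 → P
  i=22: L-Q = 21 → V
  i=23: G-Q = 16 → Q
  i=24: X-E = 19 → T
  i=25: M-I =  4 → E
  i=26: O-T = 21 → V
  i=27: Q-B = 15 → P
  i=28: W-B = 21 → V
  i=29: N-X = 16 → Q
  shifts repeat with period 6: TEVPVQ

TEVPVQ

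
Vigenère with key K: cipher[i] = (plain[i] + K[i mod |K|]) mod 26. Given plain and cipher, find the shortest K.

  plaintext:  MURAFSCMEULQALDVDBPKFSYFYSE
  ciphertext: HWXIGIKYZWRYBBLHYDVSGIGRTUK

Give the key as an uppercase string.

VCGIBQIM

  i= 0: H-M = 21 → V
  i= 1: W-U =  2 → C
  i= 2: X-R =  6 → G
  i= 3: I-A =  8 → I
  i= 4: G-F =  1 → B
  i= 5: I-S = 16 → Q
  i= 6: K-C =  8 → I
  i= 7: Y-M = 12 → M
  i= 8: Z-E = 21 → V
  i= 9: W-U =  2 → C
  i=10: R-L =  6 → G
  i=11: Y-Q =  8 → I
  i=12: B-A =  1 → B
  i=13: B-L = 16 → Q
  i=14: L-D =  8 → I
  i=15: H-V = 12 → M
  i=16: Y-D = 21 → V
  i=17: D-B =  2 → C
  i=18: V-P =  6 → G
  i=19: S-K =  8 → I
  i=20: G-F =  1 → B
  i=21: I-S = 16 → Q
  i=22: G-Y =  8 → I
  i=23: R-F = 12 → M
  i=24: T-Y = 21 → V
  i=25: U-S =  2 → C
  i=26: K-E =  6 → G
  shifts repeat with period 8: VCGIBQIM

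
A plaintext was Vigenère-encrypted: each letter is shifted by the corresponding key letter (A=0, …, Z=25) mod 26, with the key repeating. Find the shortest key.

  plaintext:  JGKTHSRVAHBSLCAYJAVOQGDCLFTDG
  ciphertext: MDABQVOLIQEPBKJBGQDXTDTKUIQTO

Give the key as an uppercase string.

  i= 0: M-J =  3 → D
  i= 1: D-G = 23 → X
  i= 2: A-K = 16 → Q
  i= 3: B-T =  8 → I
  i= 4: Q-H =  9 → J
  i= 5: V-S =  3 → D
  i= 6: O-R = 23 → X
  i= 7: L-V = 16 → Q
  i= 8: I-A =  8 → I
  i= 9: Q-H =  9 → J
  i=10: E-B =  3 → D
  i=11: P-S = 23 → X
  i=12: B-L = 16 → Q
  i=13: K-C =  8 → I
  i=14: J-A =  9 → J
  i=15: B-Y =  3 → D
  i=16: G-J = 23 → X
  i=17: Q-A = 16 → Q
  i=18: D-V =  8 → I
  i=19: X-O =  9 → J
  i=20: T-Q =  3 → D
  i=21: D-G = 23 → X
  i=22: T-D = 16 → Q
  i=23: K-C =  8 → I
  i=24: U-L =  9 → J
  i=25: I-F =  3 → D
  i=26: Q-T = 23 → X
  i=27: T-D = 16 → Q
  i=28: O-G =  8 → I
  shifts repeat with period 5: DXQIJ

DXQIJ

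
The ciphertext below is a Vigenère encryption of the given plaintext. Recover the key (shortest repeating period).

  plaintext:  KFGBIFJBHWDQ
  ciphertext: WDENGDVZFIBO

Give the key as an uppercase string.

  i= 0: W-K = 12 → M
  i= 1: D-F = 24 → Y
  i= 2: E-G = 24 → Y
  i= 3: N-B = 12 → M
  i= 4: G-I = 24 → Y
  i= 5: D-F = 24 → Y
  i= 6: V-J = 12 → M
  i= 7: Z-B = 24 → Y
  i= 8: F-H = 24 → Y
  i= 9: I-W = 12 → M
  i=10: B-D = 24 → Y
  i=11: O-Q = 24 → Y
  shifts repeat with period 3: MYY

MYY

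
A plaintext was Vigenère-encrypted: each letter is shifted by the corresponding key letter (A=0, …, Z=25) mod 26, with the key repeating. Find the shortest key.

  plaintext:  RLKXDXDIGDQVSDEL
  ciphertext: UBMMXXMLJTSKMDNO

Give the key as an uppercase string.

  i= 0: U-R =  3 → D
  i= 1: B-L = 16 → Q
  i= 2: M-K =  2 → C
  i= 3: M-X = 15 → P
  i= 4: X-D = 20 → U
  i= 5: X-X =  0 → A
  i= 6: M-D =  9 → J
  i= 7: L-I =  3 → D
  i= 8: J-G =  3 → D
  i= 9: T-D = 16 → Q
  i=10: S-Q =  2 → C
  i=11: K-V = 15 → P
  i=12: M-S = 20 → U
  i=13: D-D =  0 → A
  i=14: N-E =  9 → J
  i=15: O-L =  3 → D
  shifts repeat with period 8: DQCPUAJD

DQCPUAJD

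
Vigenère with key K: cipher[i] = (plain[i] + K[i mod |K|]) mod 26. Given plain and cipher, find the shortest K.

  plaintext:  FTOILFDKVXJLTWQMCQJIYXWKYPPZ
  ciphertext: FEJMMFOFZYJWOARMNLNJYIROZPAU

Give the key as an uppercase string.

  i= 0: F-F =  0 → A
  i= 1: E-T = 11 → L
  i= 2: J-O = 21 → V
  i= 3: M-I =  4 → E
  i= 4: M-L =  1 → B
  i= 5: F-F =  0 → A
  i= 6: O-D = 11 → L
  i= 7: F-K = 21 → V
  i= 8: Z-V =  4 → E
  i= 9: Y-X =  1 → B
  i=10: J-J =  0 → A
  i=11: W-L = 11 → L
  i=12: O-T = 21 → V
  i=13: A-W =  4 → E
  i=14: R-Q =  1 → B
  i=15: M-M =  0 → A
  i=16: N-C = 11 → L
  i=17: L-Q = 21 → V
  i=18: N-J =  4 → E
  i=19: J-I =  1 → B
  i=20: Y-Y =  0 → A
  i=21: I-X = 11 → L
  i=22: R-W = 21 → V
  i=23: O-K =  4 → E
  i=24: Z-Y =  1 → B
  i=25: P-P =  0 → A
  i=26: A-P = 11 → L
  i=27: U-Z = 21 → V
  shifts repeat with period 5: ALVEB

ALVEB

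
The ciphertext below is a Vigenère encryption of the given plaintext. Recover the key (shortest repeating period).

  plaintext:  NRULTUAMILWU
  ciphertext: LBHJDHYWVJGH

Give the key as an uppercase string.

YKN

  i= 0: L-N = 24 → Y
  i= 1: B-R = 10 → K
  i= 2: H-U = 13 → N
  i= 3: J-L = 24 → Y
  i= 4: D-T = 10 → K
  i= 5: H-U = 13 → N
  i= 6: Y-A = 24 → Y
  i= 7: W-M = 10 → K
  i= 8: V-I = 13 → N
  i= 9: J-L = 24 → Y
  i=10: G-W = 10 → K
  i=11: H-U = 13 → N
  shifts repeat with period 3: YKN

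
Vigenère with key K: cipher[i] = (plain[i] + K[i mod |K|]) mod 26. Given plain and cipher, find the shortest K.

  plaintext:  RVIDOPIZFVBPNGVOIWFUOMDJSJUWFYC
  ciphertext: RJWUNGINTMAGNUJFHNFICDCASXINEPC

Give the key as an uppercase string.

AOORZR

  i= 0: R-R =  0 → A
  i= 1: J-V = 14 → O
  i= 2: W-I = 14 → O
  i= 3: U-D = 17 → R
  i= 4: N-O = 25 → Z
  i= 5: G-P = 17 → R
  i= 6: I-I =  0 → A
  i= 7: N-Z = 14 → O
  i= 8: T-F = 14 → O
  i= 9: M-V = 17 → R
  i=10: A-B = 25 → Z
  i=11: G-P = 17 → R
  i=12: N-N =  0 → A
  i=13: U-G = 14 → O
  i=14: J-V = 14 → O
  i=15: F-O = 17 → R
  i=16: H-I = 25 → Z
  i=17: N-W = 17 → R
  i=18: F-F =  0 → A
  i=19: I-U = 14 → O
  i=20: C-O = 14 → O
  i=21: D-M = 17 → R
  i=22: C-D = 25 → Z
  i=23: A-J = 17 → R
  i=24: S-S =  0 → A
  i=25: X-J = 14 → O
  i=26: I-U = 14 → O
  i=27: N-W = 17 → R
  i=28: E-F = 25 → Z
  i=29: P-Y = 17 → R
  i=30: C-C =  0 → A
  shifts repeat with period 6: AOORZR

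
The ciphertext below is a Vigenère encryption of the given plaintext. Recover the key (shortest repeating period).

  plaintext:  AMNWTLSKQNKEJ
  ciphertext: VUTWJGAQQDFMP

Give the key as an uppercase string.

VIGAQ

  i= 0: V-A = 21 → V
  i= 1: U-M =  8 → I
  i= 2: T-N =  6 → G
  i= 3: W-W =  0 → A
  i= 4: J-T = 16 → Q
  i= 5: G-L = 21 → V
  i= 6: A-S =  8 → I
  i= 7: Q-K =  6 → G
  i= 8: Q-Q =  0 → A
  i= 9: D-N = 16 → Q
  i=10: F-K = 21 → V
  i=11: M-E =  8 → I
  i=12: P-J =  6 → G
  shifts repeat with period 5: VIGAQ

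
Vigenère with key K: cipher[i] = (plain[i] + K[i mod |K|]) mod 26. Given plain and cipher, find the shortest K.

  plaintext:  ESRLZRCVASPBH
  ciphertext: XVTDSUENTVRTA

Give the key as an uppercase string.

  i= 0: X-E = 19 → T
  i= 1: V-S =  3 → D
  i= 2: T-R =  2 → C
  i= 3: D-L = 18 → S
  i= 4: S-Z = 19 → T
  i= 5: U-R =  3 → D
  i= 6: E-C =  2 → C
  i= 7: N-V = 18 → S
  i= 8: T-A = 19 → T
  i= 9: V-S =  3 → D
  i=10: R-P =  2 → C
  i=11: T-B = 18 → S
  i=12: A-H = 19 → T
  shifts repeat with period 4: TDCS

TDCS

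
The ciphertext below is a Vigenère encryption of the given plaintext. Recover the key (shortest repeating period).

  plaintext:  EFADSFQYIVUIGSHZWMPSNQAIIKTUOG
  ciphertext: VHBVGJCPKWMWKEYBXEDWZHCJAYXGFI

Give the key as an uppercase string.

  i= 0: V-E = 17 → R
  i= 1: H-F =  2 → C
  i= 2: B-A =  1 → B
  i= 3: V-D = 18 → S
  i= 4: G-S = 14 → O
  i= 5: J-F =  4 → E
  i= 6: C-Q = 12 → M
  i= 7: P-Y = 17 → R
  i= 8: K-I =  2 → C
  i= 9: W-V =  1 → B
  i=10: M-U = 18 → S
  i=11: W-I = 14 → O
  i=12: K-G =  4 → E
  i=13: E-S = 12 → M
  i=14: Y-H = 17 → R
  i=15: B-Z =  2 → C
  i=16: X-W =  1 → B
  i=17: E-M = 18 → S
  i=18: D-P = 14 → O
  i=19: W-S =  4 → E
  i=20: Z-N = 12 → M
  i=21: H-Q = 17 → R
  i=22: C-A =  2 → C
  i=23: J-I =  1 → B
  i=24: A-I = 18 → S
  i=25: Y-K = 14 → O
  i=26: X-T =  4 → E
  i=27: G-U = 12 → M
  i=28: F-O = 17 → R
  i=29: I-G =  2 → C
  shifts repeat with period 7: RCBSOEM

RCBSOEM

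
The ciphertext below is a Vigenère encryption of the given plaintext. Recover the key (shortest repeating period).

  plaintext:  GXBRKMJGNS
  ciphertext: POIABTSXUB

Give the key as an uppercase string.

  i= 0: P-G =  9 → J
  i= 1: O-X = 17 → R
  i= 2: I-B =  7 → H
  i= 3: A-R =  9 → J
  i= 4: B-K = 17 → R
  i= 5: T-M =  7 → H
  i= 6: S-J =  9 → J
  i= 7: X-G = 17 → R
  i= 8: U-N =  7 → H
  i= 9: B-S =  9 → J
  shifts repeat with period 3: JRH

JRH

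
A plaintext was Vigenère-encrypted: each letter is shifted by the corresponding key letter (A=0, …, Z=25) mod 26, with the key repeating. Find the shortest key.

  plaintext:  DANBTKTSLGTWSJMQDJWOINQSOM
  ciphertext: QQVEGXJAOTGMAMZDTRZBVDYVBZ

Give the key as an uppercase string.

  i= 0: Q-D = 13 → N
  i= 1: Q-A = 16 → Q
  i= 2: V-N =  8 → I
  i= 3: E-B =  3 → D
  i= 4: G-T = 13 → N
  i= 5: X-K = 13 → N
  i= 6: J-T = 16 → Q
  i= 7: A-S =  8 → I
  i= 8: O-L =  3 → D
  i= 9: T-G = 13 → N
  i=10: G-T = 13 → N
  i=11: M-W = 16 → Q
  i=12: A-S =  8 → I
  i=13: M-J =  3 → D
  i=14: Z-M = 13 → N
  i=15: D-Q = 13 → N
  i=16: T-D = 16 → Q
  i=17: R-J =  8 → I
  i=18: Z-W =  3 → D
  i=19: B-O = 13 → N
  i=20: V-I = 13 → N
  i=21: D-N = 16 → Q
  i=22: Y-Q =  8 → I
  i=23: V-S =  3 → D
  i=24: B-O = 13 → N
  i=25: Z-M = 13 → N
  shifts repeat with period 5: NQIDN

NQIDN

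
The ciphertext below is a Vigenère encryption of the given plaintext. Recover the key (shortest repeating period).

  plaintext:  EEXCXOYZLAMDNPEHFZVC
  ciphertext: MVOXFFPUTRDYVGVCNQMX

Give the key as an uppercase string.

IRRV

  i= 0: M-E =  8 → I
  i= 1: V-E = 17 → R
  i= 2: O-X = 17 → R
  i= 3: X-C = 21 → V
  i= 4: F-X =  8 → I
  i= 5: F-O = 17 → R
  i= 6: P-Y = 17 → R
  i= 7: U-Z = 21 → V
  i= 8: T-L =  8 → I
  i= 9: R-A = 17 → R
  i=10: D-M = 17 → R
  i=11: Y-D = 21 → V
  i=12: V-N =  8 → I
  i=13: G-P = 17 → R
  i=14: V-E = 17 → R
  i=15: C-H = 21 → V
  i=16: N-F =  8 → I
  i=17: Q-Z = 17 → R
  i=18: M-V = 17 → R
  i=19: X-C = 21 → V
  shifts repeat with period 4: IRRV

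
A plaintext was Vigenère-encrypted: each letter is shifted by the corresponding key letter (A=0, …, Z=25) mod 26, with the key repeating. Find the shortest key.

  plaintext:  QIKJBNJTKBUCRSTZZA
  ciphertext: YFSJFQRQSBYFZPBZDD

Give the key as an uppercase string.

IXIAED

  i= 0: Y-Q =  8 → I
  i= 1: F-I = 23 → X
  i= 2: S-K =  8 → I
  i= 3: J-J =  0 → A
  i= 4: F-B =  4 → E
  i= 5: Q-N =  3 → D
  i= 6: R-J =  8 → I
  i= 7: Q-T = 23 → X
  i= 8: S-K =  8 → I
  i= 9: B-B =  0 → A
  i=10: Y-U =  4 → E
  i=11: F-C =  3 → D
  i=12: Z-R =  8 → I
  i=13: P-S = 23 → X
  i=14: B-T =  8 → I
  i=15: Z-Z =  0 → A
  i=16: D-Z =  4 → E
  i=17: D-A =  3 → D
  shifts repeat with period 6: IXIAED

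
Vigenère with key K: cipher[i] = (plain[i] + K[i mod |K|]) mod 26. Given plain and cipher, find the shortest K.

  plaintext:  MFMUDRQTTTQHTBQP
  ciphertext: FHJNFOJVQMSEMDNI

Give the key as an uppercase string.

  i= 0: F-M = 19 → T
  i= 1: H-F =  2 → C
  i= 2: J-M = 23 → X
  i= 3: N-U = 19 → T
  i= 4: F-D =  2 → C
  i= 5: O-R = 23 → X
  i= 6: J-Q = 19 → T
  i= 7: V-T =  2 → C
  i= 8: Q-T = 23 → X
  i= 9: M-T = 19 → T
  i=10: S-Q =  2 → C
  i=11: E-H = 23 → X
  i=12: M-T = 19 → T
  i=13: D-B =  2 → C
  i=14: N-Q = 23 → X
  i=15: I-P = 19 → T
  shifts repeat with period 3: TCX

TCX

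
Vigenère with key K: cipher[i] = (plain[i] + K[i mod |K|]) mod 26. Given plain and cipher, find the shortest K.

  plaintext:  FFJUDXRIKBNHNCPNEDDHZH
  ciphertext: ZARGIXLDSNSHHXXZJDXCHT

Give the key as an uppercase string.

UVIMFA

  i= 0: Z-F = 20 → U
  i= 1: A-F = 21 → V
  i= 2: R-J =  8 → I
  i= 3: G-U = 12 → M
  i= 4: I-D =  5 → F
  i= 5: X-X =  0 → A
  i= 6: L-R = 20 → U
  i= 7: D-I = 21 → V
  i= 8: S-K =  8 → I
  i= 9: N-B = 12 → M
  i=10: S-N =  5 → F
  i=11: H-H =  0 → A
  i=12: H-N = 20 → U
  i=13: X-C = 21 → V
  i=14: X-P =  8 → I
  i=15: Z-N = 12 → M
  i=16: J-E =  5 → F
  i=17: D-D =  0 → A
  i=18: X-D = 20 → U
  i=19: C-H = 21 → V
  i=20: H-Z =  8 → I
  i=21: T-H = 12 → M
  shifts repeat with period 6: UVIMFA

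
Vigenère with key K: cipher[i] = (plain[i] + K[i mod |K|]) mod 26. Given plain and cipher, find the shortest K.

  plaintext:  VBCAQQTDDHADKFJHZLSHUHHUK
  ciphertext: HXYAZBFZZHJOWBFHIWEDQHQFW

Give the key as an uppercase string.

MWWAJL

  i= 0: H-V = 12 → M
  i= 1: X-B = 22 → W
  i= 2: Y-C = 22 → W
  i= 3: A-A =  0 → A
  i= 4: Z-Q =  9 → J
  i= 5: B-Q = 11 → L
  i= 6: F-T = 12 → M
  i= 7: Z-D = 22 → W
  i= 8: Z-D = 22 → W
  i= 9: H-H =  0 → A
  i=10: J-A =  9 → J
  i=11: O-D = 11 → L
  i=12: W-K = 12 → M
  i=13: B-F = 22 → W
  i=14: F-J = 22 → W
  i=15: H-H =  0 → A
  i=16: I-Z =  9 → J
  i=17: W-L = 11 → L
  i=18: E-S = 12 → M
  i=19: D-H = 22 → W
  i=20: Q-U = 22 → W
  i=21: H-H =  0 → A
  i=22: Q-H =  9 → J
  i=23: F-U = 11 → L
  i=24: W-K = 12 → M
  shifts repeat with period 6: MWWAJL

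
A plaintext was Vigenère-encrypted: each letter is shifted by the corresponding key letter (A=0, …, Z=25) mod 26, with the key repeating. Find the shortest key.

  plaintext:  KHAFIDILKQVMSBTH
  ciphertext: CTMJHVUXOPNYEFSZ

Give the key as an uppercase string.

SMMEZ

  i= 0: C-K = 18 → S
  i= 1: T-H = 12 → M
  i= 2: M-A = 12 → M
  i= 3: J-F =  4 → E
  i= 4: H-I = 25 → Z
  i= 5: V-D = 18 → S
  i= 6: U-I = 12 → M
  i= 7: X-L = 12 → M
  i= 8: O-K =  4 → E
  i= 9: P-Q = 25 → Z
  i=10: N-V = 18 → S
  i=11: Y-M = 12 → M
  i=12: E-S = 12 → M
  i=13: F-B =  4 → E
  i=14: S-T = 25 → Z
  i=15: Z-H = 18 → S
  shifts repeat with period 5: SMMEZ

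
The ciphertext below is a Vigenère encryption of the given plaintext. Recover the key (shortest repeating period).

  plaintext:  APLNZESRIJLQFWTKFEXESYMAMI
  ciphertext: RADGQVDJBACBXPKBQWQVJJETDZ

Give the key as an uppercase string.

  i= 0: R-A = 17 → R
  i= 1: A-P = 11 → L
  i= 2: D-L = 18 → S
  i= 3: G-N = 19 → T
  i= 4: Q-Z = 17 → R
  i= 5: V-E = 17 → R
  i= 6: D-S = 11 → L
  i= 7: J-R = 18 → S
  i= 8: B-I = 19 → T
  i= 9: A-J = 17 → R
  i=10: C-L = 17 → R
  i=11: B-Q = 11 → L
  i=12: X-F = 18 → S
  i=13: P-W = 19 → T
  i=14: K-T = 17 → R
  i=15: B-K = 17 → R
  i=16: Q-F = 11 → L
  i=17: W-E = 18 → S
  i=18: Q-X = 19 → T
  i=19: V-E = 17 → R
  i=20: J-S = 17 → R
  i=21: J-Y = 11 → L
  i=22: E-M = 18 → S
  i=23: T-A = 19 → T
  i=24: D-M = 17 → R
  i=25: Z-I = 17 → R
  shifts repeat with period 5: RLSTR

RLSTR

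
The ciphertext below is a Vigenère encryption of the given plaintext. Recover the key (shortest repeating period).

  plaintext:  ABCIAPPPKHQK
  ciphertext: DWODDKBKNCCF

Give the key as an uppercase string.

  i= 0: D-A =  3 → D
  i= 1: W-B = 21 → V
  i= 2: O-C = 12 → M
  i= 3: D-I = 21 → V
  i= 4: D-A =  3 → D
  i= 5: K-P = 21 → V
  i= 6: B-P = 12 → M
  i= 7: K-P = 21 → V
  i= 8: N-K =  3 → D
  i= 9: C-H = 21 → V
  i=10: C-Q = 12 → M
  i=11: F-K = 21 → V
  shifts repeat with period 4: DVMV

DVMV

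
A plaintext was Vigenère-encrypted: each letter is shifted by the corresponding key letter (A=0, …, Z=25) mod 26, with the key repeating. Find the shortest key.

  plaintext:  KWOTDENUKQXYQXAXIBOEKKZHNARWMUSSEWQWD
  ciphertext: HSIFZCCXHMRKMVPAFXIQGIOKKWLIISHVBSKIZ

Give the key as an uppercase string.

XWUMWYPD

  i= 0: H-K = 23 → X
  i= 1: S-W = 22 → W
  i= 2: I-O = 20 → U
  i= 3: F-T = 12 → M
  i= 4: Z-D = 22 → W
  i= 5: C-E = 24 → Y
  i= 6: C-N = 15 → P
  i= 7: X-U =  3 → D
  i= 8: H-K = 23 → X
  i= 9: M-Q = 22 → W
  i=10: R-X = 20 → U
  i=11: K-Y = 12 → M
  i=12: M-Q = 22 → W
  i=13: V-X = 24 → Y
  i=14: P-A = 15 → P
  i=15: A-X =  3 → D
  i=16: F-I = 23 → X
  i=17: X-B = 22 → W
  i=18: I-O = 20 → U
  i=19: Q-E = 12 → M
  i=20: G-K = 22 → W
  i=21: I-K = 24 → Y
  i=22: O-Z = 15 → P
  i=23: K-H =  3 → D
  i=24: K-N = 23 → X
  i=25: W-A = 22 → W
  i=26: L-R = 20 → U
  i=27: I-W = 12 → M
  i=28: I-M = 22 → W
  i=29: S-U = 24 → Y
  i=30: H-S = 15 → P
  i=31: V-S =  3 → D
  i=32: B-E = 23 → X
  i=33: S-W = 22 → W
  i=34: K-Q = 20 → U
  i=35: I-W = 12 → M
  i=36: Z-D = 22 → W
  shifts repeat with period 8: XWUMWYPD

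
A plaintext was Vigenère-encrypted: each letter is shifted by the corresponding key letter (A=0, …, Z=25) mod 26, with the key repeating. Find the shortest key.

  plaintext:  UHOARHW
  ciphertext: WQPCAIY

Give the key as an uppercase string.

  i= 0: W-U =  2 → C
  i= 1: Q-H =  9 → J
  i= 2: P-O =  1 → B
  i= 3: C-A =  2 → C
  i= 4: A-R =  9 → J
  i= 5: I-H =  1 → B
  i= 6: Y-W =  2 → C
  shifts repeat with period 3: CJB

CJB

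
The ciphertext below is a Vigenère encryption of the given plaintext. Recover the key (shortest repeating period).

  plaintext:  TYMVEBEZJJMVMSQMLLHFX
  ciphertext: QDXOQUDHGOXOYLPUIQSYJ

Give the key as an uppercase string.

XFLTMTZI

  i= 0: Q-T = 23 → X
  i= 1: D-Y =  5 → F
  i= 2: X-M = 11 → L
  i= 3: O-V = 19 → T
  i= 4: Q-E = 12 → M
  i= 5: U-B = 19 → T
  i= 6: D-E = 25 → Z
  i= 7: H-Z =  8 → I
  i= 8: G-J = 23 → X
  i= 9: O-J =  5 → F
  i=10: X-M = 11 → L
  i=11: O-V = 19 → T
  i=12: Y-M = 12 → M
  i=13: L-S = 19 → T
  i=14: P-Q = 25 → Z
  i=15: U-M =  8 → I
  i=16: I-L = 23 → X
  i=17: Q-L =  5 → F
  i=18: S-H = 11 → L
  i=19: Y-F = 19 → T
  i=20: J-X = 12 → M
  shifts repeat with period 8: XFLTMTZI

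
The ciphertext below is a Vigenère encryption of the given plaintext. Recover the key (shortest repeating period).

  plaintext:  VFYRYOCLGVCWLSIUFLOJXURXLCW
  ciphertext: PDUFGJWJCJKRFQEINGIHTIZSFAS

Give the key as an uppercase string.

  i= 0: P-V = 20 → U
  i= 1: D-F = 24 → Y
  i= 2: U-Y = 22 → W
  i= 3: F-R = 14 → O
  i= 4: G-Y =  8 → I
  i= 5: J-O = 21 → V
  i= 6: W-C = 20 → U
  i= 7: J-L = 24 → Y
  i= 8: C-G = 22 → W
  i= 9: J-V = 14 → O
  i=10: K-C =  8 → I
  i=11: R-W = 21 → V
  i=12: F-L = 20 → U
  i=13: Q-S = 24 → Y
  i=14: E-I = 22 → W
  i=15: I-U = 14 → O
  i=16: N-F =  8 → I
  i=17: G-L = 21 → V
  i=18: I-O = 20 → U
  i=19: H-J = 24 → Y
  i=20: T-X = 22 → W
  i=21: I-U = 14 → O
  i=22: Z-R =  8 → I
  i=23: S-X = 21 → V
  i=24: F-L = 20 → U
  i=25: A-C = 24 → Y
  i=26: S-W = 22 → W
  shifts repeat with period 6: UYWOIV

UYWOIV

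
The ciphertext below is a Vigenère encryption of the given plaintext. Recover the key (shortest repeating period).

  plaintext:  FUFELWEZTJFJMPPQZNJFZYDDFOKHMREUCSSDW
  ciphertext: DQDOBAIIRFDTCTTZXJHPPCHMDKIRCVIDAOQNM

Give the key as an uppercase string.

  i= 0: D-F = 24 → Y
  i= 1: Q-U = 22 → W
  i= 2: D-F = 24 → Y
  i= 3: O-E = 10 → K
  i= 4: B-L = 16 → Q
  i= 5: A-W =  4 → E
  i= 6: I-E =  4 → E
  i= 7: I-Z =  9 → J
  i= 8: R-T = 24 → Y
  i= 9: F-J = 22 → W
  i=10: D-F = 24 → Y
  i=11: T-J = 10 → K
  i=12: C-M = 16 → Q
  i=13: T-P =  4 → E
  i=14: T-P =  4 → E
  i=15: Z-Q =  9 → J
  i=16: X-Z = 24 → Y
  i=17: J-N = 22 → W
  i=18: H-J = 24 → Y
  i=19: P-F = 10 → K
  i=20: P-Z = 16 → Q
  i=21: C-Y =  4 → E
  i=22: H-D =  4 → E
  i=23: M-D =  9 → J
  i=24: D-F = 24 → Y
  i=25: K-O = 22 → W
  i=26: I-K = 24 → Y
  i=27: R-H = 10 → K
  i=28: C-M = 16 → Q
  i=29: V-R =  4 → E
  i=30: I-E =  4 → E
  i=31: D-U =  9 → J
  i=32: A-C = 24 → Y
  i=33: O-S = 22 → W
  i=34: Q-S = 24 → Y
  i=35: N-D = 10 → K
  i=36: M-W = 16 → Q
  shifts repeat with period 8: YWYKQEEJ

YWYKQEEJ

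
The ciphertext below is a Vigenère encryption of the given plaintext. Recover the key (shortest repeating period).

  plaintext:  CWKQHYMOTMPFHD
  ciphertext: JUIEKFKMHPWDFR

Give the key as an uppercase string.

HYYOD

  i= 0: J-C =  7 → H
  i= 1: U-W = 24 → Y
  i= 2: I-K = 24 → Y
  i= 3: E-Q = 14 → O
  i= 4: K-H =  3 → D
  i= 5: F-Y =  7 → H
  i= 6: K-M = 24 → Y
  i= 7: M-O = 24 → Y
  i= 8: H-T = 14 → O
  i= 9: P-M =  3 → D
  i=10: W-P =  7 → H
  i=11: D-F = 24 → Y
  i=12: F-H = 24 → Y
  i=13: R-D = 14 → O
  shifts repeat with period 5: HYYOD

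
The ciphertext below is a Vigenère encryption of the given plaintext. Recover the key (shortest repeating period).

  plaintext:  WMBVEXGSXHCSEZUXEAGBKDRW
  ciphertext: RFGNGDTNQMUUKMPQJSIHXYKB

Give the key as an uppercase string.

  i= 0: R-W = 21 → V
  i= 1: F-M = 19 → T
  i= 2: G-B =  5 → F
  i= 3: N-V = 18 → S
  i= 4: G-E =  2 → C
  i= 5: D-X =  6 → G
  i= 6: T-G = 13 → N
  i= 7: N-S = 21 → V
  i= 8: Q-X = 19 → T
  i= 9: M-H =  5 → F
  i=10: U-C = 18 → S
  i=11: U-S =  2 → C
  i=12: K-E =  6 → G
  i=13: M-Z = 13 → N
  i=14: P-U = 21 → V
  i=15: Q-X = 19 → T
  i=16: J-E =  5 → F
  i=17: S-A = 18 → S
  i=18: I-G =  2 → C
  i=19: H-B =  6 → G
  i=20: X-K = 13 → N
  i=21: Y-D = 21 → V
  i=22: K-R = 19 → T
  i=23: B-W =  5 → F
  shifts repeat with period 7: VTFSCGN

VTFSCGN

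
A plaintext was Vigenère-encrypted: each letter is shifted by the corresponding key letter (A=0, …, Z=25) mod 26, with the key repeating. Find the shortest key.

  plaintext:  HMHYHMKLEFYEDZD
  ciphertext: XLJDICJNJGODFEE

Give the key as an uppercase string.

QZCFB

  i= 0: X-H = 16 → Q
  i= 1: L-M = 25 → Z
  i= 2: J-H =  2 → C
  i= 3: D-Y =  5 → F
  i= 4: I-H =  1 → B
  i= 5: C-M = 16 → Q
  i= 6: J-K = 25 → Z
  i= 7: N-L =  2 → C
  i= 8: J-E =  5 → F
  i= 9: G-F =  1 → B
  i=10: O-Y = 16 → Q
  i=11: D-E = 25 → Z
  i=12: F-D =  2 → C
  i=13: E-Z =  5 → F
  i=14: E-D =  1 → B
  shifts repeat with period 5: QZCFB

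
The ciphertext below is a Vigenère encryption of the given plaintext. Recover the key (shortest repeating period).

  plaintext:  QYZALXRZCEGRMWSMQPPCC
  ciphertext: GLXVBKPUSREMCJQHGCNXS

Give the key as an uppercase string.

QNYV

  i= 0: G-Q = 16 → Q
  i= 1: L-Y = 13 → N
  i= 2: X-Z = 24 → Y
  i= 3: V-A = 21 → V
  i= 4: B-L = 16 → Q
  i= 5: K-X = 13 → N
  i= 6: P-R = 24 → Y
  i= 7: U-Z = 21 → V
  i= 8: S-C = 16 → Q
  i= 9: R-E = 13 → N
  i=10: E-G = 24 → Y
  i=11: M-R = 21 → V
  i=12: C-M = 16 → Q
  i=13: J-W = 13 → N
  i=14: Q-S = 24 → Y
  i=15: H-M = 21 → V
  i=16: G-Q = 16 → Q
  i=17: C-P = 13 → N
  i=18: N-P = 24 → Y
  i=19: X-C = 21 → V
  i=20: S-C = 16 → Q
  shifts repeat with period 4: QNYV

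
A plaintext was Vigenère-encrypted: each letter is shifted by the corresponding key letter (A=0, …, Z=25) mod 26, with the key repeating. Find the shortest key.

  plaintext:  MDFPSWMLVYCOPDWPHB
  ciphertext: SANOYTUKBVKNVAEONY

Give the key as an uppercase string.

GXIZ

  i= 0: S-M =  6 → G
  i= 1: A-D = 23 → X
  i= 2: N-F =  8 → I
  i= 3: O-P = 25 → Z
  i= 4: Y-S =  6 → G
  i= 5: T-W = 23 → X
  i= 6: U-M =  8 → I
  i= 7: K-L = 25 → Z
  i= 8: B-V =  6 → G
  i= 9: V-Y = 23 → X
  i=10: K-C =  8 → I
  i=11: N-O = 25 → Z
  i=12: V-P =  6 → G
  i=13: A-D = 23 → X
  i=14: E-W =  8 → I
  i=15: O-P = 25 → Z
  i=16: N-H =  6 → G
  i=17: Y-B = 23 → X
  shifts repeat with period 4: GXIZ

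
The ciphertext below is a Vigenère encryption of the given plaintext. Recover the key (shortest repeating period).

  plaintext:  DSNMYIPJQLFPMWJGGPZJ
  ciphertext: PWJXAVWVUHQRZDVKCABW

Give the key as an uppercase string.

  i= 0: P-D = 12 → M
  i= 1: W-S =  4 → E
  i= 2: J-N = 22 → W
  i= 3: X-M = 11 → L
  i= 4: A-Y =  2 → C
  i= 5: V-I = 13 → N
  i= 6: W-P =  7 → H
  i= 7: V-J = 12 → M
  i= 8: U-Q =  4 → E
  i= 9: H-L = 22 → W
  i=10: Q-F = 11 → L
  i=11: R-P =  2 → C
  i=12: Z-M = 13 → N
  i=13: D-W =  7 → H
  i=14: V-J = 12 → M
  i=15: K-G =  4 → E
  i=16: C-G = 22 → W
  i=17: A-P = 11 → L
  i=18: B-Z =  2 → C
  i=19: W-J = 13 → N
  shifts repeat with period 7: MEWLCNH

MEWLCNH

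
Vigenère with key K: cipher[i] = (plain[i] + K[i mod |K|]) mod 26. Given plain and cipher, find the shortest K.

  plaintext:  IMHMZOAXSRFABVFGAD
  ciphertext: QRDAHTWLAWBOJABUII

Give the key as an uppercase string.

  i= 0: Q-I =  8 → I
  i= 1: R-M =  5 → F
  i= 2: D-H = 22 → W
  i= 3: A-M = 14 → O
  i= 4: H-Z =  8 → I
  i= 5: T-O =  5 → F
  i= 6: W-A = 22 → W
  i= 7: L-X = 14 → O
  i= 8: A-S =  8 → I
  i= 9: W-R =  5 → F
  i=10: B-F = 22 → W
  i=11: O-A = 14 → O
  i=12: J-B =  8 → I
  i=13: A-V =  5 → F
  i=14: B-F = 22 → W
  i=15: U-G = 14 → O
  i=16: I-A =  8 → I
  i=17: I-D =  5 → F
  shifts repeat with period 4: IFWO

IFWO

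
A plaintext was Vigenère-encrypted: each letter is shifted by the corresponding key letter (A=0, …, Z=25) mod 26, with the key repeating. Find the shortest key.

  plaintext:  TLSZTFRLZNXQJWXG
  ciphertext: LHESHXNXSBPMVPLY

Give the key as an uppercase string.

SWMTO

  i= 0: L-T = 18 → S
  i= 1: H-L = 22 → W
  i= 2: E-S = 12 → M
  i= 3: S-Z = 19 → T
  i= 4: H-T = 14 → O
  i= 5: X-F = 18 → S
  i= 6: N-R = 22 → W
  i= 7: X-L = 12 → M
  i= 8: S-Z = 19 → T
  i= 9: B-N = 14 → O
  i=10: P-X = 18 → S
  i=11: M-Q = 22 → W
  i=12: V-J = 12 → M
  i=13: P-W = 19 → T
  i=14: L-X = 14 → O
  i=15: Y-G = 18 → S
  shifts repeat with period 5: SWMTO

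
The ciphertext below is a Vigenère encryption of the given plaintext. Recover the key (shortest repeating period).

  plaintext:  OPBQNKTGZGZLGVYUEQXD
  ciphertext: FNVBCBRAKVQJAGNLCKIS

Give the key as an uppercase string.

RYULP

  i= 0: F-O = 17 → R
  i= 1: N-P = 24 → Y
  i= 2: V-B = 20 → U
  i= 3: B-Q = 11 → L
  i= 4: C-N = 15 → P
  i= 5: B-K = 17 → R
  i= 6: R-T = 24 → Y
  i= 7: A-G = 20 → U
  i= 8: K-Z = 11 → L
  i= 9: V-G = 15 → P
  i=10: Q-Z = 17 → R
  i=11: J-L = 24 → Y
  i=12: A-G = 20 → U
  i=13: G-V = 11 → L
  i=14: N-Y = 15 → P
  i=15: L-U = 17 → R
  i=16: C-E = 24 → Y
  i=17: K-Q = 20 → U
  i=18: I-X = 11 → L
  i=19: S-D = 15 → P
  shifts repeat with period 5: RYULP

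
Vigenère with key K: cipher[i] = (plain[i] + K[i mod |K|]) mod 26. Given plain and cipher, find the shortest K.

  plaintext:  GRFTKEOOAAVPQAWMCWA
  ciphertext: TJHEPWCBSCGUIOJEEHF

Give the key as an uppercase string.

  i= 0: T-G = 13 → N
  i= 1: J-R = 18 → S
  i= 2: H-F =  2 → C
  i= 3: E-T = 11 → L
  i= 4: P-K =  5 → F
  i= 5: W-E = 18 → S
  i= 6: C-O = 14 → O
  i= 7: B-O = 13 → N
  i= 8: S-A = 18 → S
  i= 9: C-A =  2 → C
  i=10: G-V = 11 → L
  i=11: U-P =  5 → F
  i=12: I-Q = 18 → S
  i=13: O-A = 14 → O
  i=14: J-W = 13 → N
  i=15: E-M = 18 → S
  i=16: E-C =  2 → C
  i=17: H-W = 11 → L
  i=18: F-A =  5 → F
  shifts repeat with period 7: NSCLFSO

NSCLFSO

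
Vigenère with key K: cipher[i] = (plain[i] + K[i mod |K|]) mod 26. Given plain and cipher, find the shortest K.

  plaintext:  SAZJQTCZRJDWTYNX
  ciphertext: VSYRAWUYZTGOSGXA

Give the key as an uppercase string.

  i= 0: V-S =  3 → D
  i= 1: S-A = 18 → S
  i= 2: Y-Z = 25 → Z
  i= 3: R-J =  8 → I
  i= 4: A-Q = 10 → K
  i= 5: W-T =  3 → D
  i= 6: U-C = 18 → S
  i= 7: Y-Z = 25 → Z
  i= 8: Z-R =  8 → I
  i= 9: T-J = 10 → K
  i=10: G-D =  3 → D
  i=11: O-W = 18 → S
  i=12: S-T = 25 → Z
  i=13: G-Y =  8 → I
  i=14: X-N = 10 → K
  i=15: A-X =  3 → D
  shifts repeat with period 5: DSZIK

DSZIK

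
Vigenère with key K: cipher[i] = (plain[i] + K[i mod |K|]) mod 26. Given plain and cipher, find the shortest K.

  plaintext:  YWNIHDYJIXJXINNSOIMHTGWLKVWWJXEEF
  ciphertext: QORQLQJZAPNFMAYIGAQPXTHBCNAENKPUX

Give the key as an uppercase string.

  i= 0: Q-Y = 18 → S
  i= 1: O-W = 18 → S
  i= 2: R-N =  4 → E
  i= 3: Q-I =  8 → I
  i= 4: L-H =  4 → E
  i= 5: Q-D = 13 → N
  i= 6: J-Y = 11 → L
  i= 7: Z-J = 16 → Q
  i= 8: A-I = 18 → S
  i= 9: P-X = 18 → S
  i=10: N-J =  4 → E
  i=11: F-X =  8 → I
  i=12: M-I =  4 → E
  i=13: A-N = 13 → N
  i=14: Y-N = 11 → L
  i=15: I-S = 16 → Q
  i=16: G-O = 18 → S
  i=17: A-I = 18 → S
  i=18: Q-M =  4 → E
  i=19: P-H =  8 → I
  i=20: X-T =  4 → E
  i=21: T-G = 13 → N
  i=22: H-W = 11 → L
  i=23: B-L = 16 → Q
  i=24: C-K = 18 → S
  i=25: N-V = 18 → S
  i=26: A-W =  4 → E
  i=27: E-W =  8 → I
  i=28: N-J =  4 → E
  i=29: K-X = 13 → N
  i=30: P-E = 11 → L
  i=31: U-E = 16 → Q
  i=32: X-F = 18 → S
  shifts repeat with period 8: SSEIENLQ

SSEIENLQ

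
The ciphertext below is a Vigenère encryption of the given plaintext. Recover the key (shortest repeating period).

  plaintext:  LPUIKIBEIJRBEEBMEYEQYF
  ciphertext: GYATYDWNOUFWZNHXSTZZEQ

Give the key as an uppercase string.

VJGLOV

  i= 0: G-L = 21 → V
  i= 1: Y-P =  9 → J
  i= 2: A-U =  6 → G
  i= 3: T-I = 11 → L
  i= 4: Y-K = 14 → O
  i= 5: D-I = 21 → V
  i= 6: W-B = 21 → V
  i= 7: N-E =  9 → J
  i= 8: O-I =  6 → G
  i= 9: U-J = 11 → L
  i=10: F-R = 14 → O
  i=11: W-B = 21 → V
  i=12: Z-E = 21 → V
  i=13: N-E =  9 → J
  i=14: H-B =  6 → G
  i=15: X-M = 11 → L
  i=16: S-E = 14 → O
  i=17: T-Y = 21 → V
  i=18: Z-E = 21 → V
  i=19: Z-Q =  9 → J
  i=20: E-Y =  6 → G
  i=21: Q-F = 11 → L
  shifts repeat with period 6: VJGLOV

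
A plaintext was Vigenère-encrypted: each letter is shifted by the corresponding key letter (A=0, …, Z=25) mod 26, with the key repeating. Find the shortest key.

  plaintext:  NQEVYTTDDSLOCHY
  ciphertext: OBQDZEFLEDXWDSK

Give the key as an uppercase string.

BLMI

  i= 0: O-N =  1 → B
  i= 1: B-Q = 11 → L
  i= 2: Q-E = 12 → M
  i= 3: D-V =  8 → I
  i= 4: Z-Y =  1 → B
  i= 5: E-T = 11 → L
  i= 6: F-T = 12 → M
  i= 7: L-D =  8 → I
  i= 8: E-D =  1 → B
  i= 9: D-S = 11 → L
  i=10: X-L = 12 → M
  i=11: W-O =  8 → I
  i=12: D-C =  1 → B
  i=13: S-H = 11 → L
  i=14: K-Y = 12 → M
  shifts repeat with period 4: BLMI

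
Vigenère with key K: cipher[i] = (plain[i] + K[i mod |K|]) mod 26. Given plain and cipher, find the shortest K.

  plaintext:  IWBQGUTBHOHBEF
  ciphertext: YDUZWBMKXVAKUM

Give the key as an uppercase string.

  i= 0: Y-I = 16 → Q
  i= 1: D-W =  7 → H
  i= 2: U-B = 19 → T
  i= 3: Z-Q =  9 → J
  i= 4: W-G = 16 → Q
  i= 5: B-U =  7 → H
  i= 6: M-T = 19 → T
  i= 7: K-B =  9 → J
  i= 8: X-H = 16 → Q
  i= 9: V-O =  7 → H
  i=10: A-H = 19 → T
  i=11: K-B =  9 → J
  i=12: U-E = 16 → Q
  i=13: M-F =  7 → H
  shifts repeat with period 4: QHTJ

QHTJ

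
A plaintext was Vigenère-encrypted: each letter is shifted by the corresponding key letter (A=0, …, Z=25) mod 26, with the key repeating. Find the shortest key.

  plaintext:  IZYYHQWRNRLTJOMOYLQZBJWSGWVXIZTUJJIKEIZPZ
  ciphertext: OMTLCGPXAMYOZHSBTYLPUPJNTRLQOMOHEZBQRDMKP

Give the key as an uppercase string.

  i= 0: O-I =  6 → G
  i= 1: M-Z = 13 → N
  i= 2: T-Y = 21 → V
  i= 3: L-Y = 13 → N
  i= 4: C-H = 21 → V
  i= 5: G-Q = 16 → Q
  i= 6: P-W = 19 → T
  i= 7: X-R =  6 → G
  i= 8: A-N = 13 → N
  i= 9: M-R = 21 → V
  i=10: Y-L = 13 → N
  i=11: O-T = 21 → V
  i=12: Z-J = 16 → Q
  i=13: H-O = 19 → T
  i=14: S-M =  6 → G
  i=15: B-O = 13 → N
  i=16: T-Y = 21 → V
  i=17: Y-L = 13 → N
  i=18: L-Q = 21 → V
  i=19: P-Z = 16 → Q
  i=20: U-B = 19 → T
  i=21: P-J =  6 → G
  i=22: J-W = 13 → N
  i=23: N-S = 21 → V
  i=24: T-G = 13 → N
  i=25: R-W = 21 → V
  i=26: L-V = 16 → Q
  i=27: Q-X = 19 → T
  i=28: O-I =  6 → G
  i=29: M-Z = 13 → N
  i=30: O-T = 21 → V
  i=31: H-U = 13 → N
  i=32: E-J = 21 → V
  i=33: Z-J = 16 → Q
  i=34: B-I = 19 → T
  i=35: Q-K =  6 → G
  i=36: R-E = 13 → N
  i=37: D-I = 21 → V
  i=38: M-Z = 13 → N
  i=39: K-P = 21 → V
  i=40: P-Z = 16 → Q
  shifts repeat with period 7: GNVNVQT

GNVNVQT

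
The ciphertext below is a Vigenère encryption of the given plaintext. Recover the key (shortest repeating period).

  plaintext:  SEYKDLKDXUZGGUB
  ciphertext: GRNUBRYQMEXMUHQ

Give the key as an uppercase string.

ONPKYG

  i= 0: G-S = 14 → O
  i= 1: R-E = 13 → N
  i= 2: N-Y = 15 → P
  i= 3: U-K = 10 → K
  i= 4: B-D = 24 → Y
  i= 5: R-L =  6 → G
  i= 6: Y-K = 14 → O
  i= 7: Q-D = 13 → N
  i= 8: M-X = 15 → P
  i= 9: E-U = 10 → K
  i=10: X-Z = 24 → Y
  i=11: M-G =  6 → G
  i=12: U-G = 14 → O
  i=13: H-U = 13 → N
  i=14: Q-B = 15 → P
  shifts repeat with period 6: ONPKYG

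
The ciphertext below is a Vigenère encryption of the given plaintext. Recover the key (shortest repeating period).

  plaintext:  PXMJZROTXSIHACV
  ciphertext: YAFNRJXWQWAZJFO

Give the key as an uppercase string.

  i= 0: Y-P =  9 → J
  i= 1: A-X =  3 → D
  i= 2: F-M = 19 → T
  i= 3: N-J =  4 → E
  i= 4: R-Z = 18 → S
  i= 5: J-R = 18 → S
  i= 6: X-O =  9 → J
  i= 7: W-T =  3 → D
  i= 8: Q-X = 19 → T
  i= 9: W-S =  4 → E
  i=10: A-I = 18 → S
  i=11: Z-H = 18 → S
  i=12: J-A =  9 → J
  i=13: F-C =  3 → D
  i=14: O-V = 19 → T
  shifts repeat with period 6: JDTESS

JDTESS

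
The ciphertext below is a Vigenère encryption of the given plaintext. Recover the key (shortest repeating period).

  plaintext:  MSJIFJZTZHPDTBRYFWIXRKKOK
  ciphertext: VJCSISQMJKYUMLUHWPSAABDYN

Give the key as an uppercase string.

  i= 0: V-M =  9 → J
  i= 1: J-S = 17 → R
  i= 2: C-J = 19 → T
  i= 3: S-I = 10 → K
  i= 4: I-F =  3 → D
  i= 5: S-J =  9 → J
  i= 6: Q-Z = 17 → R
  i= 7: M-T = 19 → T
  i= 8: J-Z = 10 → K
  i= 9: K-H =  3 → D
  i=10: Y-P =  9 → J
  i=11: U-D = 17 → R
  i=12: M-T = 19 → T
  i=13: L-B = 10 → K
  i=14: U-R =  3 → D
  i=15: H-Y =  9 → J
  i=16: W-F = 17 → R
  i=17: P-W = 19 → T
  i=18: S-I = 10 → K
  i=19: A-X =  3 → D
  i=20: A-R =  9 → J
  i=21: B-K = 17 → R
  i=22: D-K = 19 → T
  i=23: Y-O = 10 → K
  i=24: N-K =  3 → D
  shifts repeat with period 5: JRTKD

JRTKD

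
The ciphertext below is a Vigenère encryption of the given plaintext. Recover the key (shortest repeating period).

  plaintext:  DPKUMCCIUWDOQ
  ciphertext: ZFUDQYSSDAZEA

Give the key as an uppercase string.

WQKJE

  i= 0: Z-D = 22 → W
  i= 1: F-P = 16 → Q
  i= 2: U-K = 10 → K
  i= 3: D-U =  9 → J
  i= 4: Q-M =  4 → E
  i= 5: Y-C = 22 → W
  i= 6: S-C = 16 → Q
  i= 7: S-I = 10 → K
  i= 8: D-U =  9 → J
  i= 9: A-W =  4 → E
  i=10: Z-D = 22 → W
  i=11: E-O = 16 → Q
  i=12: A-Q = 10 → K
  shifts repeat with period 5: WQKJE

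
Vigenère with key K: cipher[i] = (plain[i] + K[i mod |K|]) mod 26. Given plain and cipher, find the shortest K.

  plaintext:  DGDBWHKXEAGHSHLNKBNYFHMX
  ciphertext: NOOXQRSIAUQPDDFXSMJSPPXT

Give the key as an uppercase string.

  i= 0: N-D = 10 → K
  i= 1: O-G =  8 → I
  i= 2: O-D = 11 → L
  i= 3: X-B = 22 → W
  i= 4: Q-W = 20 → U
  i= 5: R-H = 10 → K
  i= 6: S-K =  8 → I
  i= 7: I-X = 11 → L
  i= 8: A-E = 22 → W
  i= 9: U-A = 20 → U
  i=10: Q-G = 10 → K
  i=11: P-H =  8 → I
  i=12: D-S = 11 → L
  i=13: D-H = 22 → W
  i=14: F-L = 20 → U
  i=15: X-N = 10 → K
  i=16: S-K =  8 → I
  i=17: M-B = 11 → L
  i=18: J-N = 22 → W
  i=19: S-Y = 20 → U
  i=20: P-F = 10 → K
  i=21: P-H =  8 → I
  i=22: X-M = 11 → L
  i=23: T-X = 22 → W
  shifts repeat with period 5: KILWU

KILWU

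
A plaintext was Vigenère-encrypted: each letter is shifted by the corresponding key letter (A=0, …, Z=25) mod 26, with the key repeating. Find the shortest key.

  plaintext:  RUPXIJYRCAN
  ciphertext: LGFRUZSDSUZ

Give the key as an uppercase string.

UMQ

  i= 0: L-R = 20 → U
  i= 1: G-U = 12 → M
  i= 2: F-P = 16 → Q
  i= 3: R-X = 20 → U
  i= 4: U-I = 12 → M
  i= 5: Z-J = 16 → Q
  i= 6: S-Y = 20 → U
  i= 7: D-R = 12 → M
  i= 8: S-C = 16 → Q
  i= 9: U-A = 20 → U
  i=10: Z-N = 12 → M
  shifts repeat with period 3: UMQ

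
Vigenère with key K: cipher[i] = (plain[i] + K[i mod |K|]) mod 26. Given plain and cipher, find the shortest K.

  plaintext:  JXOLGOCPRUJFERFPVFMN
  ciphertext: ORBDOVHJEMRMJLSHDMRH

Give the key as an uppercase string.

FUNSIH

  i= 0: O-J =  5 → F
  i= 1: R-X = 20 → U
  i= 2: B-O = 13 → N
  i= 3: D-L = 18 → S
  i= 4: O-G =  8 → I
  i= 5: V-O =  7 → H
  i= 6: H-C =  5 → F
  i= 7: J-P = 20 → U
  i= 8: E-R = 13 → N
  i= 9: M-U = 18 → S
  i=10: R-J =  8 → I
  i=11: M-F =  7 → H
  i=12: J-E =  5 → F
  i=13: L-R = 20 → U
  i=14: S-F = 13 → N
  i=15: H-P = 18 → S
  i=16: D-V =  8 → I
  i=17: M-F =  7 → H
  i=18: R-M =  5 → F
  i=19: H-N = 20 → U
  shifts repeat with period 6: FUNSIH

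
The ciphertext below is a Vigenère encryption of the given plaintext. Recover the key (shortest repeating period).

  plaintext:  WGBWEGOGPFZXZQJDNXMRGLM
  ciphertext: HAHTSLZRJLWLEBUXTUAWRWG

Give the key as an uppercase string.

LUGXOFL

  i= 0: H-W = 11 → L
  i= 1: A-G = 20 → U
  i= 2: H-B =  6 → G
  i= 3: T-W = 23 → X
  i= 4: S-E = 14 → O
  i= 5: L-G =  5 → F
  i= 6: Z-O = 11 → L
  i= 7: R-G = 11 → L
  i= 8: J-P = 20 → U
  i= 9: L-F =  6 → G
  i=10: W-Z = 23 → X
  i=11: L-X = 14 → O
  i=12: E-Z =  5 → F
  i=13: B-Q = 11 → L
  i=14: U-J = 11 → L
  i=15: X-D = 20 → U
  i=16: T-N =  6 → G
  i=17: U-X = 23 → X
  i=18: A-M = 14 → O
  i=19: W-R =  5 → F
  i=20: R-G = 11 → L
  i=21: W-L = 11 → L
  i=22: G-M = 20 → U
  shifts repeat with period 7: LUGXOFL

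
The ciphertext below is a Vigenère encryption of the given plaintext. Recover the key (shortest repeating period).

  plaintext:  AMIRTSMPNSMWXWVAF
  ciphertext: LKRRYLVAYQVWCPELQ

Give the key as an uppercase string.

LYJAFTJL

  i= 0: L-A = 11 → L
  i= 1: K-M = 24 → Y
  i= 2: R-I =  9 → J
  i= 3: R-R =  0 → A
  i= 4: Y-T =  5 → F
  i= 5: L-S = 19 → T
  i= 6: V-M =  9 → J
  i= 7: A-P = 11 → L
  i= 8: Y-N = 11 → L
  i= 9: Q-S = 24 → Y
  i=10: V-M =  9 → J
  i=11: W-W =  0 → A
  i=12: C-X =  5 → F
  i=13: P-W = 19 → T
  i=14: E-V =  9 → J
  i=15: L-A = 11 → L
  i=16: Q-F = 11 → L
  shifts repeat with period 8: LYJAFTJL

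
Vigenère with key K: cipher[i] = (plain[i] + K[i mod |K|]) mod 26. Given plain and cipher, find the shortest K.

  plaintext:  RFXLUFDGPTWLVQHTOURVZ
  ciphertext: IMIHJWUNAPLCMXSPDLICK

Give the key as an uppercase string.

RHLWPR

  i= 0: I-R = 17 → R
  i= 1: M-F =  7 → H
  i= 2: I-X = 11 → L
  i= 3: H-L = 22 → W
  i= 4: J-U = 15 → P
  i= 5: W-F = 17 → R
  i= 6: U-D = 17 → R
  i= 7: N-G =  7 → H
  i= 8: A-P = 11 → L
  i= 9: P-T = 22 → W
  i=10: L-W = 15 → P
  i=11: C-L = 17 → R
  i=12: M-V = 17 → R
  i=13: X-Q =  7 → H
  i=14: S-H = 11 → L
  i=15: P-T = 22 → W
  i=16: D-O = 15 → P
  i=17: L-U = 17 → R
  i=18: I-R = 17 → R
  i=19: C-V =  7 → H
  i=20: K-Z = 11 → L
  shifts repeat with period 6: RHLWPR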